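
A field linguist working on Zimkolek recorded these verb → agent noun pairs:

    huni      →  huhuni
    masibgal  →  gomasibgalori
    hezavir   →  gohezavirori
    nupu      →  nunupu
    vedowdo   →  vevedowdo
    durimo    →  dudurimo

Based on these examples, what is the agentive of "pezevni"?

huni and hezavir both have last vowel 'i' yet inflect differently (huhuni, gohezavirori), so the last vowel is not what conditions the rule; whether the stem ends in a vowel or a consonant is.
"pezevni" ends in a vowel. The stems ending in a vowel (huni → huhuni, vedowdo → vevedowdo, durimo → dudurimo) repeat the first consonant+vowel as a prefix.
The other pattern: stems ending in a consonant add go- … -ori around the stem.
So pezevni → pepezevni.

pepezevni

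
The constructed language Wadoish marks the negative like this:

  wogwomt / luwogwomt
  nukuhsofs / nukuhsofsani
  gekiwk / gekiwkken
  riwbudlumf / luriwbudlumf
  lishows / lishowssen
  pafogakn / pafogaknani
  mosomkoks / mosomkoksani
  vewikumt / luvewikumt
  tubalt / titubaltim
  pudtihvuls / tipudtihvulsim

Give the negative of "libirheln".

tilibirhelnim

tubalt and vewikumt both end in -t yet inflect differently (titubaltim, luvewikumt), so the final letter is not what conditions the rule; the second-to-last letter is.
"libirheln" has second-to-last letter 'l'. The stems whose second-to-last letter is 'l' (tubalt → titubaltim, pudtihvuls → tipudtihvulsim) add ti- … -im around the stem.
The other patterns: stems whose second-to-last letter is 'm' add the prefix lu-; stems whose second-to-last letter is 'w' double the final consonant and add -en; stems whose second-to-last letter is 'f' or 'k' add -ani.
So libirheln → tilibirhelnim.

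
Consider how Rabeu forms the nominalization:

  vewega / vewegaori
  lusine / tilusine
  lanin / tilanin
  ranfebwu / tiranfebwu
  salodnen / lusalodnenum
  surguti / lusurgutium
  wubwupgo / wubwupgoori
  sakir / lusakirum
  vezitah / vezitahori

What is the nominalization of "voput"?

salodnen and lanin both end in -n yet inflect differently (lusalodnenum, tilanin), so the final letter is not what conditions the rule; the first letter is.
"voput" begins with v-. The stems beginning with v- (vewega → vewegaori, vezitah → vezitahori) add -ori.
The other patterns: stems beginning with s- add lu- … -um around the stem; stems beginning with l- or r- add the prefix ti-.
So voput → voputori.

voputori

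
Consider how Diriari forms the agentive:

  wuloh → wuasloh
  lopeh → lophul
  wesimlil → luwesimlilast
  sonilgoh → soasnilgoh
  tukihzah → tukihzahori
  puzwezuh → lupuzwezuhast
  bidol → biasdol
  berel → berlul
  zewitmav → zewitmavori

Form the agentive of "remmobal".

remmobalori

tukihzah and lopeh both end in -h yet inflect differently (tukihzahori, lophul), so the final letter is not what conditions the rule; the last vowel is.
"remmobal" has last vowel 'a'. The stems whose last vowel is 'a' (tukihzah → tukihzahori, zewitmav → zewitmavori) add -ori.
The other patterns: stems whose last vowel is 'e' delete the last vowel and add -ul; stems whose last vowel is 'o' insert -as- after the first vowel; stems whose last vowel is 'i' or 'u' add lu- … -ast around the stem.
So remmobal → remmobalori.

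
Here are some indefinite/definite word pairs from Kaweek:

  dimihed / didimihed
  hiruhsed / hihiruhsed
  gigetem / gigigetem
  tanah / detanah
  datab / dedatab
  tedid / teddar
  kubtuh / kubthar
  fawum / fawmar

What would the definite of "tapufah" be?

dimihed and tedid both end in -d yet inflect differently (didimihed, teddar), so the final letter is not what conditions the rule; the last vowel is.
"tapufah" has last vowel 'a'. The stems whose last vowel is 'a' (tanah → detanah, datab → dedatab) add the prefix de-.
The other patterns: stems whose last vowel is 'e' repeat the first consonant+vowel as a prefix; stems whose last vowel is 'i' or 'u' delete the last vowel and add -ar.
So tapufah → detapufah.

detapufah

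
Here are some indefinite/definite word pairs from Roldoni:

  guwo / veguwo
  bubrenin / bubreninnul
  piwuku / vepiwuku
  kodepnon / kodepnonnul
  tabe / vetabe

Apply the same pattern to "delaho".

guwo and kodepnon both have last vowel 'o' yet inflect differently (veguwo, kodepnonnul), so the last vowel is not what conditions the rule; whether the stem ends in a vowel or a consonant is.
"delaho" ends in a vowel. The stems ending in a vowel (tabe → vetabe, guwo → veguwo, piwuku → vepiwuku) add the prefix ve-.
So delaho → vedelaho.

vedelaho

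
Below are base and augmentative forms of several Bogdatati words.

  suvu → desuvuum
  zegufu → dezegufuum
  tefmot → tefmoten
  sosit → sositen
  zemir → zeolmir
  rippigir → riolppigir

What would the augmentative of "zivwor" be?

ziolvwor

sosit and zemir both have last vowel 'i' yet inflect differently (sositen, zeolmir), so the last vowel is not what conditions the rule; the final letter is.
"zivwor" ends in -r. The stems ending in -r (zemir → zeolmir, rippigir → riolppigir) insert -ol- after the first vowel.
The other patterns: stems ending in -u add de- … -um around the stem; stems ending in -t add -en.
So zivwor → ziolvwor.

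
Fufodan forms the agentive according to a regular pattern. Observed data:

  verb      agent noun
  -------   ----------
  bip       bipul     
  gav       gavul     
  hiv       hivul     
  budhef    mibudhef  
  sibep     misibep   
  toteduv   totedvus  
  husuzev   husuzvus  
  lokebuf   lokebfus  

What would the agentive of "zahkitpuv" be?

zahkitpvus

"zahkitpuv" has 3 vowels. The stems with 3 vowels (toteduv → totedvus, husuzev → husuzvus, lokebuf → lokebfus) delete the last vowel and add -us.
The other patterns: stems with 1 vowel add -ul; stems with 2 vowels add the prefix mi-.
So zahkitpuv → zahkitpvus.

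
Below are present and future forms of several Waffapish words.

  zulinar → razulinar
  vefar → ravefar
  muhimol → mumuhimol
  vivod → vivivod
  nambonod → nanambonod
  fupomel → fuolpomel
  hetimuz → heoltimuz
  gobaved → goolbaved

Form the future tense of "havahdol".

hahavahdol

"havahdol" has last vowel 'o'. The stems whose last vowel is 'o' (muhimol → mumuhimol, vivod → vivivod, nambonod → nanambonod) repeat the first consonant+vowel as a prefix.
The other patterns: stems whose last vowel is 'a' add the prefix ra-; stems whose last vowel is 'e' or 'u' insert -ol- after the first vowel.
So havahdol → hahavahdol.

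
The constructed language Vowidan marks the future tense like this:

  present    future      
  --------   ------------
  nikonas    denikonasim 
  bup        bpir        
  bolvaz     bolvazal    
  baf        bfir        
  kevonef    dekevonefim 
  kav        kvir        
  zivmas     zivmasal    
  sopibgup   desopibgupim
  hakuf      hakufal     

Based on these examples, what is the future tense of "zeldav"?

baf and hakuf both end in -f yet inflect differently (bfir, hakufal), so the final letter is not what conditions the rule; the number of vowels is.
"zeldav" has 2 vowels. The stems with 2 vowels (zivmas → zivmasal, bolvaz → bolvazal, hakuf → hakufal) add -al.
The other patterns: stems with 1 vowel delete the last vowel and add -ir; stems with 3 vowels add de- … -im around the stem.
So zeldav → zeldaval.

zeldaval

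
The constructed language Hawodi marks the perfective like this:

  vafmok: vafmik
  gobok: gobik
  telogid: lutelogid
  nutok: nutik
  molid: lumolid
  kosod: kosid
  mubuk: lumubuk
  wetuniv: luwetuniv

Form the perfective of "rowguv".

lurowguv

"rowguv" has last vowel 'u'. The one such stem in the data (mubuk → lumubuk) adds the prefix lu-, so the same rule applies.
The other pattern: stems whose last vowel is 'o' change the last vowel to 'i'.
So rowguv → lurowguv.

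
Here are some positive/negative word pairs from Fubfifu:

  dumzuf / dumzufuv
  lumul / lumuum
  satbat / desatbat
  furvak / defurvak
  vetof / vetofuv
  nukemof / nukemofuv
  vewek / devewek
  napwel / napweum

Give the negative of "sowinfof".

"sowinfof" ends in -f. The stems ending in -f (dumzuf → dumzufuv, vetof → vetofuv, nukemof → nukemofuv) add -uv.
So sowinfof → sowinfofuv.

sowinfofuv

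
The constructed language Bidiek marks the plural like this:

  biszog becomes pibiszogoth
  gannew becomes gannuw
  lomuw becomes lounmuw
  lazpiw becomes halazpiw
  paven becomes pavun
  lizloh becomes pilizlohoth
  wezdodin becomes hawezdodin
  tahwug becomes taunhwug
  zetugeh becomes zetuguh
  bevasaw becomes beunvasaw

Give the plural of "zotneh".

paven and wezdodin both end in -n yet inflect differently (pavun, hawezdodin), so the final letter is not what conditions the rule; the last vowel is.
"zotneh" has last vowel 'e'. The stems whose last vowel is 'e' (gannew → gannuw, paven → pavun, zetugeh → zetuguh) change the last vowel to 'u'.
The other patterns: stems whose last vowel is 'i' add the prefix ha-; stems whose last vowel is 'o' add pi- … -oth around the stem; stems whose last vowel is 'a' or 'u' insert -un- after the first vowel.
So zotneh → zotnuh.

zotnuh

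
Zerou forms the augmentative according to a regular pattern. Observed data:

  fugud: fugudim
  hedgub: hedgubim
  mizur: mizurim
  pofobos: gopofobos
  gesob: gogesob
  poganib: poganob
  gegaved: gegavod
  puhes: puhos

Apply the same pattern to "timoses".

timosos

"timoses" has last vowel 'e'. The stems whose last vowel is 'e' (gegaved → gegavod, puhes → puhos) change the last vowel to 'o'.
So timoses → timosos.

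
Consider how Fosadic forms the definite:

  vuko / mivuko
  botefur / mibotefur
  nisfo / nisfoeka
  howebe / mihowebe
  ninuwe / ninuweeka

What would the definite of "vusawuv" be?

nisfo and vuko both end in -o yet inflect differently (nisfoeka, mivuko), so the final letter is not what conditions the rule; the first letter is.
"vusawuv" begins with v-. The one such stem in the data (vuko → mivuko) adds the prefix mi-, so the same rule applies.
The other pattern: stems beginning with n- add -eka.
So vusawuv → mivusawuv.

mivusawuv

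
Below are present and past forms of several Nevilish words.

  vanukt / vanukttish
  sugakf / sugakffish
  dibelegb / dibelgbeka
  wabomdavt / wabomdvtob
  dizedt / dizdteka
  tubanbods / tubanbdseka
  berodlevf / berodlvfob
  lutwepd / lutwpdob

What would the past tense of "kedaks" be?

sugakf and berodlevf both end in -f yet inflect differently (sugakffish, berodlvfob), so the final letter is not what conditions the rule; the second-to-last letter is.
"kedaks" has second-to-last letter 'k'. The stems whose second-to-last letter is 'k' (sugakf → sugakffish, vanukt → vanukttish) double the final consonant and add -ish.
The other patterns: stems whose second-to-last letter is 'p' or 'v' delete the last vowel and add -ob; stems whose second-to-last letter is 'd' or 'g' delete the last vowel and add -eka.
So kedaks → kedakssish.

kedakssish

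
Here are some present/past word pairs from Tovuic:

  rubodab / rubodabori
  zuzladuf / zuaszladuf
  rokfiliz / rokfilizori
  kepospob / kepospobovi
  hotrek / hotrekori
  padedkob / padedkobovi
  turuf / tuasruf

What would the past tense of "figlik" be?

padedkob and rubodab both end in -b yet inflect differently (padedkobovi, rubodabori), so the final letter is not what conditions the rule; the last vowel is.
"figlik" has last vowel 'i'. The one such stem in the data (rokfiliz → rokfilizori) adds -ori, so the same rule applies.
The other patterns: stems whose last vowel is 'u' insert -as- after the first vowel; stems whose last vowel is 'o' add -ovi.
So figlik → figlikori.

figlikori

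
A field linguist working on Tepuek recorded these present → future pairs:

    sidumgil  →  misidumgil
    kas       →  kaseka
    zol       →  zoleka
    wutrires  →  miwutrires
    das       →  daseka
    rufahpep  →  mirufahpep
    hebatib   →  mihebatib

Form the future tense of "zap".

das and wutrires both end in -s yet inflect differently (daseka, miwutrires), so the final letter is not what conditions the rule; the number of vowels is.
"zap" has 1 vowel. The stems with 1 vowel (das → daseka, kas → kaseka, zol → zoleka) add -eka.
The other pattern: stems with 3 vowels add the prefix mi-.
So zap → zapeka.

zapeka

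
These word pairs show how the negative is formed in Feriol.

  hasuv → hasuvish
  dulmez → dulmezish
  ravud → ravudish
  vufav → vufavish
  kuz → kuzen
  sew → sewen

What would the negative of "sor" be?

"sor" has 1 vowel. The stems with 1 vowel (kuz → kuzen, sew → sewen) add -en.
So sor → soren.

soren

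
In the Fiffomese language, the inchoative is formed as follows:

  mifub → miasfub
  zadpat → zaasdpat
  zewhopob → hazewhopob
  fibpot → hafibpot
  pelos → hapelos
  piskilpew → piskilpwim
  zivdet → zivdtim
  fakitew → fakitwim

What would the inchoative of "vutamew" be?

"vutamew" has last vowel 'e'. The stems whose last vowel is 'e' (piskilpew → piskilpwim, zivdet → zivdtim, fakitew → fakitwim) delete the last vowel and add -im.
So vutamew → vutamwim.

vutamwim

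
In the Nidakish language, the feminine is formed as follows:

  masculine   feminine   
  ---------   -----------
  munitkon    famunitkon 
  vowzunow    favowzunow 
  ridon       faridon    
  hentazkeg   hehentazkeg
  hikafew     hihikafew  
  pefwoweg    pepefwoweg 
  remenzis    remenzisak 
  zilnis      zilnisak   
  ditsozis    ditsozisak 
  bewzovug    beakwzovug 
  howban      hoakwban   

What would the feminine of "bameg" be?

"bameg" has last vowel 'e'. The stems whose last vowel is 'e' (hentazkeg → hehentazkeg, hikafew → hihikafew, pefwoweg → pepefwoweg) repeat the first consonant+vowel as a prefix.
So bameg → babameg.

babameg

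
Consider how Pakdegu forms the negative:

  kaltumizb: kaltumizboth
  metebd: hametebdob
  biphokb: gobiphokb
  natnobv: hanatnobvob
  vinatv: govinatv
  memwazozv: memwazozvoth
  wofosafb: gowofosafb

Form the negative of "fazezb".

natnobv and memwazozv both end in -v yet inflect differently (hanatnobvob, memwazozvoth), so the final letter is not what conditions the rule; the second-to-last letter is.
"fazezb" has second-to-last letter 'z'. The stems whose second-to-last letter is 'z' (memwazozv → memwazozvoth, kaltumizb → kaltumizboth) add -oth.
The other patterns: stems whose second-to-last letter is 'b' add ha- … -ob around the stem; stems whose second-to-last letter is 'f', 'k' or 't' add the prefix go-.
So fazezb → fazezboth.

fazezboth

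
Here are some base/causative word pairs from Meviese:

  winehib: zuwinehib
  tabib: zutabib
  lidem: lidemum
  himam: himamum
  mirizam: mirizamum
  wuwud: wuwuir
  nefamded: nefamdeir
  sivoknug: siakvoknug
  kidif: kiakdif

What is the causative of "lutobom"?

lutobomum

lidem and nefamded both have last vowel 'e' yet inflect differently (lidemum, nefamdeir), so the last vowel is not what conditions the rule; the final letter is.
"lutobom" ends in -m. The stems ending in -m (lidem → lidemum, himam → himamum, mirizam → mirizamum) add -um.
The other patterns: stems ending in -b add the prefix zu-; stems ending in -d drop the final letter and add -ir; stems ending in -f or -g insert -ak- after the first vowel.
So lutobom → lutobomum.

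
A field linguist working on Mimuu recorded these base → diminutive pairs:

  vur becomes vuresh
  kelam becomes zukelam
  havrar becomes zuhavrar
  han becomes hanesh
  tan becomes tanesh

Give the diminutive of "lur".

luresh

havrar and vur both end in -r yet inflect differently (zuhavrar, vuresh), so the final letter is not what conditions the rule; the number of vowels is.
"lur" has 1 vowel. The stems with 1 vowel (tan → tanesh, han → hanesh, vur → vuresh) add -esh.
So lur → luresh.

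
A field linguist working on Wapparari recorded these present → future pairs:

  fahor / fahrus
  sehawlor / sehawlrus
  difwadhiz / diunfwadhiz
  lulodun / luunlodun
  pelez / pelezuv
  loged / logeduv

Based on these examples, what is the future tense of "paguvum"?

"paguvum" has last vowel 'u'. The one such stem in the data (lulodun → luunlodun) inserts -un- after the first vowel (as does difwadhiz), so the same rule applies.
So paguvum → paunguvum.

paunguvum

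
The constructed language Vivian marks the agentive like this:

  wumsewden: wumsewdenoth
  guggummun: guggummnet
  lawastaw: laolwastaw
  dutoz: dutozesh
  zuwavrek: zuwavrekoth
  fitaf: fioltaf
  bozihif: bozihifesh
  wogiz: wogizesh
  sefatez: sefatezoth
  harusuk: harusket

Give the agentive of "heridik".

sefatez and wogiz both end in -z yet inflect differently (sefatezoth, wogizesh), so the final letter is not what conditions the rule; the last vowel is.
"heridik" has last vowel 'i'. The stems whose last vowel is 'i' (bozihif → bozihifesh, wogiz → wogizesh) add -esh.
The other patterns: stems whose last vowel is 'e' add -oth; stems whose last vowel is 'a' insert -ol- after the first vowel; stems whose last vowel is 'u' delete the last vowel and add -et.
So heridik → heridikesh.

heridikesh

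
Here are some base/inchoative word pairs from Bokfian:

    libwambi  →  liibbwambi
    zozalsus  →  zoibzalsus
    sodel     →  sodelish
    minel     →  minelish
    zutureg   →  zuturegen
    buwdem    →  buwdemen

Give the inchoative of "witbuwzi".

sodel and zutureg both have last vowel 'e' yet inflect differently (sodelish, zuturegen), so the last vowel is not what conditions the rule; the final letter is.
"witbuwzi" ends in -i. The one such stem in the data (libwambi → liibbwambi) inserts -ib- after the first vowel (as does zozalsus), so the same rule applies.
The other patterns: stems ending in -l add -ish; stems ending in -g or -m add -en.
So witbuwzi → wiibtbuwzi.

wiibtbuwzi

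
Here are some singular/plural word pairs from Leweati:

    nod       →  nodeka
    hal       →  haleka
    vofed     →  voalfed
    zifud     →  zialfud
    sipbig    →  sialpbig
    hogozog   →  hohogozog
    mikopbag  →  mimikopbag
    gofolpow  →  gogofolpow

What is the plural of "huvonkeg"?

huhuvonkeg

nod and vofed both end in -d yet inflect differently (nodeka, voalfed), so the final letter is not what conditions the rule; the number of vowels is.
"huvonkeg" has 3 vowels. The stems with 3 vowels (hogozog → hohogozog, mikopbag → mimikopbag, gofolpow → gogofolpow) repeat the first consonant+vowel as a prefix.
So huvonkeg → huhuvonkeg.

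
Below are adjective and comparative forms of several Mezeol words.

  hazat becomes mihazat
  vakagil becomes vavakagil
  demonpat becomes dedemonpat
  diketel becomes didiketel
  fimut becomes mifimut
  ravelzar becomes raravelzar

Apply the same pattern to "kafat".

mikafat

hazat and demonpat both end in -t yet inflect differently (mihazat, dedemonpat), so the final letter is not what conditions the rule; the number of vowels is.
"kafat" has 2 vowels. The stems with 2 vowels (hazat → mihazat, fimut → mifimut) add the prefix mi-.
The other pattern: stems with 3 vowels repeat the first consonant+vowel as a prefix.
So kafat → mikafat.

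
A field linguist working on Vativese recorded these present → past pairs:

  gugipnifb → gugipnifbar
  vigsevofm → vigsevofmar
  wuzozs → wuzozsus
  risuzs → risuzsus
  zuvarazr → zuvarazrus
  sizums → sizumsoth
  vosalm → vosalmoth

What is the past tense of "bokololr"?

"bokololr" has second-to-last letter 'l'. The one such stem in the data (vosalm → vosalmoth) adds -oth, so the same rule applies.
The other patterns: stems whose second-to-last letter is 'f' add -ar; stems whose second-to-last letter is 'z' add -us.
So bokololr → bokololroth.

bokololroth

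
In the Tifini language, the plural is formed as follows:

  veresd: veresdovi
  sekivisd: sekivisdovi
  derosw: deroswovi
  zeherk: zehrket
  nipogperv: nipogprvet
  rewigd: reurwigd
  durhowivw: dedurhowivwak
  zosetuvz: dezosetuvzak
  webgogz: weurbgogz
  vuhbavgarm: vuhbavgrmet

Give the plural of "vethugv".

veurthugv

"vethugv" has second-to-last letter 'g'. The stems whose second-to-last letter is 'g' (rewigd → reurwigd, webgogz → weurbgogz) insert -ur- after the first vowel.
The other patterns: stems whose second-to-last letter is 'r' delete the last vowel and add -et; stems whose second-to-last letter is 'v' add de- … -ak around the stem; stems whose second-to-last letter is 's' add -ovi.
So vethugv → veurthugv.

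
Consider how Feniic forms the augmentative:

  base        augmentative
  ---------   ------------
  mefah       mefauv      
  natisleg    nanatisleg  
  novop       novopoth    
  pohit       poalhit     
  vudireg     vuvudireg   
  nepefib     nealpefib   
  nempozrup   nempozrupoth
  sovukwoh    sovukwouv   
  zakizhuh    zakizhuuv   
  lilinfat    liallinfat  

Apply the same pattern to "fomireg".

"fomireg" ends in -g. The stems ending in -g (vudireg → vuvudireg, natisleg → nanatisleg) repeat the first consonant+vowel as a prefix.
The other patterns: stems ending in -h drop the final letter and add -uv; stems ending in -p add -oth; stems ending in -b or -t insert -al- after the first vowel.
So fomireg → fofomireg.

fofomireg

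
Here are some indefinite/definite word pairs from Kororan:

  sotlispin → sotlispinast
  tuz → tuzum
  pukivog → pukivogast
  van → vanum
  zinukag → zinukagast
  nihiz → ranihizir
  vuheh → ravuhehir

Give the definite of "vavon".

tuz and nihiz both end in -z yet inflect differently (tuzum, ranihizir), so the final letter is not what conditions the rule; the number of vowels is.
"vavon" has 2 vowels. The stems with 2 vowels (nihiz → ranihizir, vuheh → ravuhehir) add ra- … -ir around the stem.
The other patterns: stems with 1 vowel add -um; stems with 3 vowels add -ast.
So vavon → ravavonir.

ravavonir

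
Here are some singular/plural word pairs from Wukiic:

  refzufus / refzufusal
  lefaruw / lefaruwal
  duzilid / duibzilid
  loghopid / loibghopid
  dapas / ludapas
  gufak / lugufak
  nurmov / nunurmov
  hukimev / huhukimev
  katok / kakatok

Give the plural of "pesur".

pesural

"pesur" has last vowel 'u'. The stems whose last vowel is 'u' (refzufus → refzufusal, lefaruw → lefaruwal) add -al.
So pesur → pesural.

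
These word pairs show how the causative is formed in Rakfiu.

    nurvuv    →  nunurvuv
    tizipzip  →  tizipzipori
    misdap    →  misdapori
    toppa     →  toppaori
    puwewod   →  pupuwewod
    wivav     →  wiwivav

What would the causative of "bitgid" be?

misdap and wivav both have last vowel 'a' yet inflect differently (misdapori, wiwivav), so the last vowel is not what conditions the rule; the final letter is.
"bitgid" ends in -d. The one such stem in the data (puwewod → pupuwewod) repeats the first consonant+vowel as a prefix (as do nurvuv, wivav), so the same rule applies.
The other pattern: stems ending in -a or -p add -ori.
So bitgid → bibitgid.

bibitgid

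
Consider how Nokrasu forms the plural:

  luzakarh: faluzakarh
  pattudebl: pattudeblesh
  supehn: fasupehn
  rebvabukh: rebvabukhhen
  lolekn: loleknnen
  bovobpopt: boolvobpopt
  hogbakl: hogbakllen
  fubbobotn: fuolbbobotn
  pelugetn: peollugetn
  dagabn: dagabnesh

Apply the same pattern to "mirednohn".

famirednohn

dagabn and supehn both end in -n yet inflect differently (dagabnesh, fasupehn), so the final letter is not what conditions the rule; the second-to-last letter is.
"mirednohn" has second-to-last letter 'h'. The one such stem in the data (supehn → fasupehn) adds the prefix fa-, so the same rule applies.
So mirednohn → famirednohn.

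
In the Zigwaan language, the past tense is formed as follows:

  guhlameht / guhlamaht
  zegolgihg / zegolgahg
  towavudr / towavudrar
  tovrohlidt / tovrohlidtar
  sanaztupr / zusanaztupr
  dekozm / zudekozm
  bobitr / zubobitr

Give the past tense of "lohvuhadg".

guhlameht and tovrohlidt both end in -t yet inflect differently (guhlamaht, tovrohlidtar), so the final letter is not what conditions the rule; the second-to-last letter is.
"lohvuhadg" has second-to-last letter 'd'. The stems whose second-to-last letter is 'd' (towavudr → towavudrar, tovrohlidt → tovrohlidtar) add -ar.
The other patterns: stems whose second-to-last letter is 'h' change the last vowel to 'a'; stems whose second-to-last letter is 'p', 't' or 'z' add the prefix zu-.
So lohvuhadg → lohvuhadgar.

lohvuhadgar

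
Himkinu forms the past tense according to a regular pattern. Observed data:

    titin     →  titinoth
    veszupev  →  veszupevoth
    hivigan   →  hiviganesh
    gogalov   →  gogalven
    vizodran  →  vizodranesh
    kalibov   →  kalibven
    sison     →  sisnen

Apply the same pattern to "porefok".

"porefok" has last vowel 'o'. The stems whose last vowel is 'o' (sison → sisnen, kalibov → kalibven, gogalov → gogalven) delete the last vowel and add -en.
The other patterns: stems whose last vowel is 'a' add -esh; stems whose last vowel is 'e' or 'i' add -oth.
So porefok → porefken.

porefken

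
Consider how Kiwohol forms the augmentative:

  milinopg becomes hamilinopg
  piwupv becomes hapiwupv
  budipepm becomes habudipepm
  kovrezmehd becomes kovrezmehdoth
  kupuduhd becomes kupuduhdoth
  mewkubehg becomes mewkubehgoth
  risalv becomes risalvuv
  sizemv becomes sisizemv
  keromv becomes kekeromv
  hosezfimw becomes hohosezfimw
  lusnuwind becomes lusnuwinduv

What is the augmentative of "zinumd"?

"zinumd" has second-to-last letter 'm'. The stems whose second-to-last letter is 'm' (sizemv → sisizemv, keromv → kekeromv, hosezfimw → hohosezfimw) repeat the first consonant+vowel as a prefix.
So zinumd → zizinumd.

zizinumd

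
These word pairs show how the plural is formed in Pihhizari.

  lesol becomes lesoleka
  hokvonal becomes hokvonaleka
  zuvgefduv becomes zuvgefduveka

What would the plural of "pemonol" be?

pemonoleka

Every pair shown (lesol → lesoleka, hokvonal → hokvonaleka, zuvgefduv → zuvgefduveka) follows the same rule: add -eka.
So pemonol → pemonoleka.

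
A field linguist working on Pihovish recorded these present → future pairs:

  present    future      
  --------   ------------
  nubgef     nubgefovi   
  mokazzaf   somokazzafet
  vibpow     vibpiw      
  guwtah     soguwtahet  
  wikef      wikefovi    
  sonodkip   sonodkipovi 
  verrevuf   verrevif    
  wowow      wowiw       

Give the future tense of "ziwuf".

ziwif

wikef and mokazzaf both end in -f yet inflect differently (wikefovi, somokazzafet), so the final letter is not what conditions the rule; the last vowel is.
"ziwuf" has last vowel 'u'. The one such stem in the data (verrevuf → verrevif) changes the last vowel to 'i' (as do wowow, vibpow), so the same rule applies.
The other patterns: stems whose last vowel is 'e' or 'i' add -ovi; stems whose last vowel is 'a' add so- … -et around the stem.
So ziwuf → ziwif.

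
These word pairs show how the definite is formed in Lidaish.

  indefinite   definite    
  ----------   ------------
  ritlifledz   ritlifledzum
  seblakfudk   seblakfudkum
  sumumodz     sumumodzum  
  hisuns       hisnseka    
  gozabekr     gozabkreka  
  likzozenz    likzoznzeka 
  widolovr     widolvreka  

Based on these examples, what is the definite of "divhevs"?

divhvseka

ritlifledz and likzozenz both end in -z yet inflect differently (ritlifledzum, likzoznzeka), so the final letter is not what conditions the rule; the second-to-last letter is.
"divhevs" has second-to-last letter 'v'. The one such stem in the data (widolovr → widolvreka) deletes the last vowel and adds -eka (as do hisuns, gozabekr), so the same rule applies.
So divhevs → divhvseka.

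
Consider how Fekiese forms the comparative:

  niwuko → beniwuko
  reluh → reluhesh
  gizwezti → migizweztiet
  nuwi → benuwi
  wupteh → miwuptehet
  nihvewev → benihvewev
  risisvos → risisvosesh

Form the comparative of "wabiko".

reluh and wupteh both end in -h yet inflect differently (reluhesh, miwuptehet), so the final letter is not what conditions the rule; the first letter is.
"wabiko" begins with w-. The one such stem in the data (wupteh → miwuptehet) adds mi- … -et around the stem, so the same rule applies.
The other patterns: stems beginning with r- add -esh; stems beginning with n- add the prefix be-.
So wabiko → miwabikoet.

miwabikoet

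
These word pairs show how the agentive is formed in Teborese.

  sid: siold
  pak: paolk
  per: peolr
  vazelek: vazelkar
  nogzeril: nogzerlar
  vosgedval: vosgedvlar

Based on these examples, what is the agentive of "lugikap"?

lugikpar

pak and vazelek both end in -k yet inflect differently (paolk, vazelkar), so the final letter is not what conditions the rule; the number of vowels is.
"lugikap" has 3 vowels. The stems with 3 vowels (vazelek → vazelkar, nogzeril → nogzerlar, vosgedval → vosgedvlar) delete the last vowel and add -ar.
So lugikap → lugikpar.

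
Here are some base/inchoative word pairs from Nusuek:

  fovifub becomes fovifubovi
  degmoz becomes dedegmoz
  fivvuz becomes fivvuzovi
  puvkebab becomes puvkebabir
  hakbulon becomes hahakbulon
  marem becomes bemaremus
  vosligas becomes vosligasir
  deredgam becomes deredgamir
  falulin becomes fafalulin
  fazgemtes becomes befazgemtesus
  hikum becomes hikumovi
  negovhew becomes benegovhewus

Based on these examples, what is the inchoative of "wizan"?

fivvuz and degmoz both end in -z yet inflect differently (fivvuzovi, dedegmoz), so the final letter is not what conditions the rule; the last vowel is.
"wizan" has last vowel 'a'. The stems whose last vowel is 'a' (puvkebab → puvkebabir, vosligas → vosligasir, deredgam → deredgamir) add -ir.
The other patterns: stems whose last vowel is 'u' add -ovi; stems whose last vowel is 'i' or 'o' repeat the first consonant+vowel as a prefix; stems whose last vowel is 'e' add be- … -us around the stem.
So wizan → wizanir.

wizanir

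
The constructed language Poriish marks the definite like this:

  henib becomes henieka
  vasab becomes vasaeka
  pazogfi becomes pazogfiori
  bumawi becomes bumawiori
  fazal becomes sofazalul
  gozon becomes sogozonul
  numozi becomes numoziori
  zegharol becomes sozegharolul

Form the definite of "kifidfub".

kifidfueka

pazogfi and henib both have last vowel 'i' yet inflect differently (pazogfiori, henieka), so the last vowel is not what conditions the rule; the final letter is.
"kifidfub" ends in -b. The stems ending in -b (henib → henieka, vasab → vasaeka) drop the final letter and add -eka.
So kifidfub → kifidfueka.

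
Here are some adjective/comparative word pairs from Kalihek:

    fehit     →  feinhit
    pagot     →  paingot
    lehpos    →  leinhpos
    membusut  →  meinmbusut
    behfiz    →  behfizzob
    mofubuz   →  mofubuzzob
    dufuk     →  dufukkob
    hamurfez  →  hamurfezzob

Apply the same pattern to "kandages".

kainndages

fehit and behfiz both have last vowel 'i' yet inflect differently (feinhit, behfizzob), so the last vowel is not what conditions the rule; the final letter is.
"kandages" ends in -s. The one such stem in the data (lehpos → leinhpos) inserts -in- after the first vowel (as do fehit, pagot), so the same rule applies.
The other pattern: stems ending in -k or -z double the final consonant and add -ob.
So kandages → kainndages.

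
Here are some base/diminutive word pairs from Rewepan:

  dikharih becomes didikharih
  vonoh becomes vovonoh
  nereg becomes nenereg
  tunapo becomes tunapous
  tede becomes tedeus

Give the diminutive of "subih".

susubih

vonoh and tunapo both have last vowel 'o' yet inflect differently (vovonoh, tunapous), so the last vowel is not what conditions the rule; whether the stem ends in a vowel or a consonant is.
"subih" ends in a consonant. The stems ending in a consonant (dikharih → didikharih, vonoh → vovonoh, nereg → nenereg) repeat the first consonant+vowel as a prefix.
So subih → susubih.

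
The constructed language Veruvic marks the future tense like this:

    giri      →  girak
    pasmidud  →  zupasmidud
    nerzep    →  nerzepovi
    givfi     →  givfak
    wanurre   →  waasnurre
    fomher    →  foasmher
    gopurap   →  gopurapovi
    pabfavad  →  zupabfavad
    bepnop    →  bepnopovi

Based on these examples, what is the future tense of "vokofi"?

"vokofi" ends in -i. The stems ending in -i (givfi → givfak, giri → girak) drop the final letter and add -ak.
So vokofi → vokofak.

vokofak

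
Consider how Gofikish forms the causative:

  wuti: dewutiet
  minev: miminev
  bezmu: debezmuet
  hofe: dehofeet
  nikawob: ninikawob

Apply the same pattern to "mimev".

minev and hofe both have last vowel 'e' yet inflect differently (miminev, dehofeet), so the last vowel is not what conditions the rule; whether the stem ends in a vowel or a consonant is.
"mimev" ends in a consonant. The stems ending in a consonant (nikawob → ninikawob, minev → miminev) repeat the first consonant+vowel as a prefix.
So mimev → mimimev.

mimimev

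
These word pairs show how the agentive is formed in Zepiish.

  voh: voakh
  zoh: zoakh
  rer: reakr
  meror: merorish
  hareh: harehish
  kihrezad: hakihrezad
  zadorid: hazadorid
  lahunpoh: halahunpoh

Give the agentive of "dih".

diakh

rer and meror both end in -r yet inflect differently (reakr, merorish), so the final letter is not what conditions the rule; the number of vowels is.
"dih" has 1 vowel. The stems with 1 vowel (voh → voakh, zoh → zoakh, rer → reakr) insert -ak- after the first vowel.
The other patterns: stems with 2 vowels add -ish; stems with 3 vowels add the prefix ha-.
So dih → diakh.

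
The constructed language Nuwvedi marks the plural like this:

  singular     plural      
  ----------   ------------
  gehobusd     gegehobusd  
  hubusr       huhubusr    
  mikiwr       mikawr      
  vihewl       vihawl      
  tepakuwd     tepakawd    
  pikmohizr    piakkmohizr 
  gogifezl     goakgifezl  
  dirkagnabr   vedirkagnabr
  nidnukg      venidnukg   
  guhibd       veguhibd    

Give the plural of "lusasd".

lulusasd

hubusr and mikiwr both end in -r yet inflect differently (huhubusr, mikawr), so the final letter is not what conditions the rule; the second-to-last letter is.
"lusasd" has second-to-last letter 's'. The stems whose second-to-last letter is 's' (gehobusd → gegehobusd, hubusr → huhubusr) repeat the first consonant+vowel as a prefix.
So lusasd → lulusasd.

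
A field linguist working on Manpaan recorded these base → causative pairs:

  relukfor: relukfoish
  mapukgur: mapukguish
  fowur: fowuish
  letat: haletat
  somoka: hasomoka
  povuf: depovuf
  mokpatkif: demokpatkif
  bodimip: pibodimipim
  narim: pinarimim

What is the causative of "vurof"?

mapukgur and povuf both have last vowel 'u' yet inflect differently (mapukguish, depovuf), so the last vowel is not what conditions the rule; the final letter is.
"vurof" ends in -f. The stems ending in -f (povuf → depovuf, mokpatkif → demokpatkif) add the prefix de-.
The other patterns: stems ending in -r drop the final letter and add -ish; stems ending in -a or -t add the prefix ha-; stems ending in -m or -p add pi- … -im around the stem.
So vurof → devurof.

devurof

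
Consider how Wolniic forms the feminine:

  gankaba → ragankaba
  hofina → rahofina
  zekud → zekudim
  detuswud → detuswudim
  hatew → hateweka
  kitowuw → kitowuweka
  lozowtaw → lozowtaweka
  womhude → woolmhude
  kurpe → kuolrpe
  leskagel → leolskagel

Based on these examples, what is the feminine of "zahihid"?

zahihidim

zekud and kitowuw both have last vowel 'u' yet inflect differently (zekudim, kitowuweka), so the last vowel is not what conditions the rule; the final letter is.
"zahihid" ends in -d. The stems ending in -d (zekud → zekudim, detuswud → detuswudim) add -im.
The other patterns: stems ending in -a add the prefix ra-; stems ending in -w add -eka; stems ending in -e or -l insert -ol- after the first vowel.
So zahihid → zahihidim.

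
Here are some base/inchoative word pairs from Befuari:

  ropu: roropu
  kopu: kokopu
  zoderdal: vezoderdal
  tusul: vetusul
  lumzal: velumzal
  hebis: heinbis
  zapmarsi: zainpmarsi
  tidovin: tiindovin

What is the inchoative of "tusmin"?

"tusmin" ends in -n. The one such stem in the data (tidovin → tiindovin) inserts -in- after the first vowel (as do hebis, zapmarsi), so the same rule applies.
The other patterns: stems ending in -u repeat the first consonant+vowel as a prefix; stems ending in -l add the prefix ve-.
So tusmin → tuinsmin.

tuinsmin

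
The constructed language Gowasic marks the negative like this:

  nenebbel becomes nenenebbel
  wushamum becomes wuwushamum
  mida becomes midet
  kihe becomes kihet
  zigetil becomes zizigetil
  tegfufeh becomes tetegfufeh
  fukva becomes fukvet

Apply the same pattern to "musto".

tegfufeh and kihe both have last vowel 'e' yet inflect differently (tetegfufeh, kihet), so the last vowel is not what conditions the rule; whether the stem ends in a vowel or a consonant is.
"musto" ends in a vowel. The stems ending in a vowel (mida → midet, kihe → kihet, fukva → fukvet) drop the final letter and add -et.
The other pattern: stems ending in a consonant repeat the first consonant+vowel as a prefix.
So musto → mustet.

mustet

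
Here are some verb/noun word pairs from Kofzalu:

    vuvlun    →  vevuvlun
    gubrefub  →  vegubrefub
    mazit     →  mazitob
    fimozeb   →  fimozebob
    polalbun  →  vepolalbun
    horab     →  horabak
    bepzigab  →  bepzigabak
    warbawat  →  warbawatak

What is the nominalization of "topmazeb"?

gubrefub and horab both end in -b yet inflect differently (vegubrefub, horabak), so the final letter is not what conditions the rule; the last vowel is.
"topmazeb" has last vowel 'e'. The one such stem in the data (fimozeb → fimozebob) adds -ob, so the same rule applies.
So topmazeb → topmazebob.

topmazebob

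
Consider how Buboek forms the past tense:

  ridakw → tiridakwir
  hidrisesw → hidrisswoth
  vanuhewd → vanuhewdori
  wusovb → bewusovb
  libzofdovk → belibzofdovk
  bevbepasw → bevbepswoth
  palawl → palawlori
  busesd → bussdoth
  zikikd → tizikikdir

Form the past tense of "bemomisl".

bemomsloth

vanuhewd and busesd both end in -d yet inflect differently (vanuhewdori, bussdoth), so the final letter is not what conditions the rule; the second-to-last letter is.
"bemomisl" has second-to-last letter 's'. The stems whose second-to-last letter is 's' (bevbepasw → bevbepswoth, hidrisesw → hidrisswoth, busesd → bussdoth) delete the last vowel and add -oth.
So bemomisl → bemomsloth.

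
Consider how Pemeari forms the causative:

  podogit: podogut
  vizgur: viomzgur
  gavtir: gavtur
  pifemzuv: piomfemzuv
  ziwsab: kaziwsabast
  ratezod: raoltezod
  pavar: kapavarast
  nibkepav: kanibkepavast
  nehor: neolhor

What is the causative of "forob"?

foolrob

gavtir and nehor both end in -r yet inflect differently (gavtur, neolhor), so the final letter is not what conditions the rule; the last vowel is.
"forob" has last vowel 'o'. The stems whose last vowel is 'o' (ratezod → raoltezod, nehor → neolhor) insert -ol- after the first vowel.
So forob → foolrob.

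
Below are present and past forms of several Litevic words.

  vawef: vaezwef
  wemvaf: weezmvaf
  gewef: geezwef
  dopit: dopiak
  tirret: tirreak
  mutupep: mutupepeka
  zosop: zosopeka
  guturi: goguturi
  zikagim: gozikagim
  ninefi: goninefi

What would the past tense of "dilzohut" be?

vawef and tirret both have last vowel 'e' yet inflect differently (vaezwef, tirreak), so the last vowel is not what conditions the rule; the final letter is.
"dilzohut" ends in -t. The stems ending in -t (dopit → dopiak, tirret → tirreak) drop the final letter and add -ak.
The other patterns: stems ending in -f insert -ez- after the first vowel; stems ending in -p add -eka; stems ending in -i or -m add the prefix go-.
So dilzohut → dilzohuak.

dilzohuak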